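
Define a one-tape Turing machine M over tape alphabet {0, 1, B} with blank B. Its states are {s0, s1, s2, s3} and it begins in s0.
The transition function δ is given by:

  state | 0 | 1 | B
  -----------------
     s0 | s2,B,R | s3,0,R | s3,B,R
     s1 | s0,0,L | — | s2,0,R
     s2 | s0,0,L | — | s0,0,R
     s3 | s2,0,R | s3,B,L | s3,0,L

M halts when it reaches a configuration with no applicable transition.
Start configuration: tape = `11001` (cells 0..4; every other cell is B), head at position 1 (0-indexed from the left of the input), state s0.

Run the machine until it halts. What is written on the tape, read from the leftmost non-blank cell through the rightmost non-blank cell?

state=s0 head=1 tape=1[1]001   (s0,1)→(s3,0,R)
state=s3 head=2 tape=10[0]01   (s3,0)→(s2,0,R)
state=s2 head=3 tape=100[0]1   (s2,0)→(s0,0,L)
state=s0 head=2 tape=10[0]01   (s0,0)→(s2,B,R)
state=s2 head=3 tape=10B[0]1   (s2,0)→(s0,0,L)
state=s0 head=2 tape=10[B]01   (s0,B)→(s3,B,R)
state=s3 head=3 tape=10B[0]1   (s3,0)→(s2,0,R)
state=s2 head=4 tape=10B0[1]
The non-blank tape span at halt is 10B01.

10B01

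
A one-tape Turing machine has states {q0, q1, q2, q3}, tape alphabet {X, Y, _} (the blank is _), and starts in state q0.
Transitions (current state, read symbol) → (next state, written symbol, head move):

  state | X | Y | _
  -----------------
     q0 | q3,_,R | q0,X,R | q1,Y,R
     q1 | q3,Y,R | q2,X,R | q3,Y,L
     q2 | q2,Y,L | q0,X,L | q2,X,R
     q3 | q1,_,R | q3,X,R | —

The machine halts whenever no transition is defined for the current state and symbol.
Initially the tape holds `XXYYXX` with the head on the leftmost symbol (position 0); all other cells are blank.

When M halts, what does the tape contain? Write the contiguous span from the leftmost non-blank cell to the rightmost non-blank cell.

q0 | [X]XYYXX_   read X → write _, move R, go to q3
q3 | _[X]YYXX_   read X → write _, move R, go to q1
q1 | __[Y]YXX_   read Y → write X, move R, go to q2
q2 | __X[Y]XX_   read Y → write X, move L, go to q0
q0 | __[X]XXX_   read X → write _, move R, go to q3
q3 | ___[X]XX_   read X → write _, move R, go to q1
q1 | ____[X]X_   read X → write Y, move R, go to q3
q3 | ____Y[X]_   read X → write _, move R, go to q1
q1 | ____Y_[_]   read _ → write Y, move L, go to q3
q3 | ____Y[_]Y
The non-blank tape span at halt is Y_Y.

Y_Y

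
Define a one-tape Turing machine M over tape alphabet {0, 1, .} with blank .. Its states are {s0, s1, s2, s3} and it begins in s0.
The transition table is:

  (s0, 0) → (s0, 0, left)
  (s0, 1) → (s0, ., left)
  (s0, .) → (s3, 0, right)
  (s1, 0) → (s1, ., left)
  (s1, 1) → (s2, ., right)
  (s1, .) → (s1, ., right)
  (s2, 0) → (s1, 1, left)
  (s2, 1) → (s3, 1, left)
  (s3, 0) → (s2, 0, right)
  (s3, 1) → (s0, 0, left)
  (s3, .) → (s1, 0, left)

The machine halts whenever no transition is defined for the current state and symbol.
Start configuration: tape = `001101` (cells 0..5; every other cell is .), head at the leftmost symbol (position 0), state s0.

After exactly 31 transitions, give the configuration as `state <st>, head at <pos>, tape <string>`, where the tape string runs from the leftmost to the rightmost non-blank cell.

s0 | ..[0]01101   read 0 → write 0, move left, go to s0
s0 | .[.]001101   read . → write 0, move right, go to s3
s3 | .0[0]01101   read 0 → write 0, move right, go to s2
s2 | .00[0]1101   read 0 → write 1, move left, go to s1
s1 | .0[0]11101   read 0 → write ., move left, go to s1
s1 | .[0].11101   read 0 → write ., move left, go to s1
s1 | [.]..11101   read . → write ., move right, go to s1
s1 | .[.].11101   read . → write ., move right, go to s1
s1 | ..[.]11101   read . → write ., move right, go to s1
s1 | ...[1]1101   read 1 → write ., move right, go to s2
s2 | ....[1]101   read 1 → write 1, move left, go to s3
s3 | ...[.]1101   read . → write 0, move left, go to s1
s1 | ..[.]01101   read . → write ., move right, go to s1
s1 | ...[0]1101   read 0 → write ., move left, go to s1
s1 | ..[.].1101   read . → write ., move right, go to s1
s1 | ...[.]1101   read . → write ., move right, go to s1
s1 | ....[1]101   read 1 → write ., move right, go to s2
s2 | .....[1]01   read 1 → write 1, move left, go to s3
s3 | ....[.]101   read . → write 0, move left, go to s1
s1 | ...[.]0101   read . → write ., move right, go to s1
s1 | ....[0]101   read 0 → write ., move left, go to s1
s1 | ...[.].101   read . → write ., move right, go to s1
s1 | ....[.]101   read . → write ., move right, go to s1
s1 | .....[1]01   read 1 → write ., move right, go to s2
s2 | ......[0]1   read 0 → write 1, move left, go to s1
s1 | .....[.]11   read . → write ., move right, go to s1
s1 | ......[1]1   read 1 → write ., move right, go to s2
s2 | .......[1]   read 1 → write 1, move left, go to s3
s3 | ......[.]1   read . → write 0, move left, go to s1
s1 | .....[.]01   read . → write ., move right, go to s1
s1 | ......[0]1   read 0 → write ., move left, go to s1
s1 | .....[.].1
After 31 steps: state s1, head at 3, tape 1.

state s1, head at 3, tape 1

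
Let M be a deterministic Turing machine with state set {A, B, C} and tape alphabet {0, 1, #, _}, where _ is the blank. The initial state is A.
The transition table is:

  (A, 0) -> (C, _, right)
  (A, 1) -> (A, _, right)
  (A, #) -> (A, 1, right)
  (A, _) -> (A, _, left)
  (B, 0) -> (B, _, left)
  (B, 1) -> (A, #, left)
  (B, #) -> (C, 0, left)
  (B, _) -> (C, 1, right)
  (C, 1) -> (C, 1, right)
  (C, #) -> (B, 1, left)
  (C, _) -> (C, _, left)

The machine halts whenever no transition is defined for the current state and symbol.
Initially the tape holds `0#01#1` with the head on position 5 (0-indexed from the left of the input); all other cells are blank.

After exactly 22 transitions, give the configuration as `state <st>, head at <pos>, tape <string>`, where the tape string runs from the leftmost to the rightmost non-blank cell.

A | _0#01#[1]_   read 1 → write _, move right, go to A
A | _0#01#_[_]   read _ → write _, move left, go to A
A | _0#01#[_]_   read _ → write _, move left, go to A
A | _0#01[#]__   read # → write 1, move right, go to A
A | _0#011[_]_   read _ → write _, move left, go to A
A | _0#01[1]__   read 1 → write _, move right, go to A
A | _0#01_[_]_   read _ → write _, move left, go to A
A | _0#01[_]__   read _ → write _, move left, go to A
A | _0#0[1]___   read 1 → write _, move right, go to A
A | _0#0_[_]__   read _ → write _, move left, go to A
A | _0#0[_]___   read _ → write _, move left, go to A
A | _0#[0]____   read 0 → write _, move right, go to C
C | _0#_[_]___   read _ → write _, move left, go to C
C | _0#[_]____   read _ → write _, move left, go to C
C | _0[#]_____   read # → write 1, move left, go to B
B | _[0]1_____   read 0 → write _, move left, go to B
B | [_]_1_____   read _ → write 1, move right, go to C
C | 1[_]1_____   read _ → write _, move left, go to C
C | [1]_1_____   read 1 → write 1, move right, go to C
C | 1[_]1_____   read _ → write _, move left, go to C
C | [1]_1_____   read 1 → write 1, move right, go to C
C | 1[_]1_____   read _ → write _, move left, go to C
C | [1]_1_____
After 22 steps: state C, head at -1, tape 1_1.

state C, head at -1, tape 1_1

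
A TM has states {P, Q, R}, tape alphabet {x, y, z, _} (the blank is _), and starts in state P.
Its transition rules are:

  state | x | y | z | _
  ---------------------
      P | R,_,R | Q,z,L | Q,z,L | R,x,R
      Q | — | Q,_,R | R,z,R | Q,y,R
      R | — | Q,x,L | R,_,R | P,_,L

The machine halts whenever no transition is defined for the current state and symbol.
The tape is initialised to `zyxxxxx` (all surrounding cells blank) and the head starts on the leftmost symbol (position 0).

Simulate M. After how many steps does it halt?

5

P | _[z]yxxxxx   read z → write z, move L, go to Q
Q | [_]zyxxxxx   read _ → write y, move R, go to Q
Q | y[z]yxxxxx   read z → write z, move R, go to R
R | yz[y]xxxxx   read y → write x, move L, go to Q
Q | y[z]xxxxxx   read z → write z, move R, go to R
R | yz[x]xxxxx
M halts after 5 transitions.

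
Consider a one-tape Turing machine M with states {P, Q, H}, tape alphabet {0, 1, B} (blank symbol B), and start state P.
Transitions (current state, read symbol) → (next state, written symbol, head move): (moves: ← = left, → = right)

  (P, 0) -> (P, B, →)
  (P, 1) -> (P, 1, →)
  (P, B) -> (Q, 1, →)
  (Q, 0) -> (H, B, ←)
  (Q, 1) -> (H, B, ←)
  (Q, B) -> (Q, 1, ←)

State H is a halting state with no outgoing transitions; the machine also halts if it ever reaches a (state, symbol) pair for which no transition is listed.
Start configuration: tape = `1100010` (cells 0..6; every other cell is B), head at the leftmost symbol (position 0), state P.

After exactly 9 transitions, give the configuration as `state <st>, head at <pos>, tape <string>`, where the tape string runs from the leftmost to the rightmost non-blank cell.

state Q, head at 7, tape 11BBB1B11

P | [1]100010BB   read 1 → write 1, move →, go to P
P | 1[1]00010BB   read 1 → write 1, move →, go to P
P | 11[0]0010BB   read 0 → write B, move →, go to P
P | 11B[0]010BB   read 0 → write B, move →, go to P
P | 11BB[0]10BB   read 0 → write B, move →, go to P
P | 11BBB[1]0BB   read 1 → write 1, move →, go to P
P | 11BBB1[0]BB   read 0 → write B, move →, go to P
P | 11BBB1B[B]B   read B → write 1, move →, go to Q
Q | 11BBB1B1[B]   read B → write 1, move ←, go to Q
Q | 11BBB1B[1]1
After 9 steps: state Q, head at 7, tape 11BBB1B11.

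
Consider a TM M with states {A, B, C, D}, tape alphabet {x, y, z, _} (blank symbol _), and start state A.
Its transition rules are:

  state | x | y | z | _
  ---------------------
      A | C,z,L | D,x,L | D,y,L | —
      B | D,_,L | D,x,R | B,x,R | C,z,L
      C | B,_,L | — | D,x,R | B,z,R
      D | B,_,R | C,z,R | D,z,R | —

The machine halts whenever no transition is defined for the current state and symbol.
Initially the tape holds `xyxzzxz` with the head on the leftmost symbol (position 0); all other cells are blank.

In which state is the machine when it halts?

A | _[x]yxzzxz_   read x → write z, move L, go to C
C | [_]zyxzzxz_   read _ → write z, move R, go to B
B | z[z]yxzzxz_   read z → write x, move R, go to B
B | zx[y]xzzxz_   read y → write x, move R, go to D
D | zxx[x]zzxz_   read x → write _, move R, go to B
B | zxx_[z]zxz_   read z → write x, move R, go to B
B | zxx_x[z]xz_   read z → write x, move R, go to B
B | zxx_xx[x]z_   read x → write _, move L, go to D
D | zxx_x[x]_z_   read x → write _, move R, go to B
B | zxx_x_[_]z_   read _ → write z, move L, go to C
C | zxx_x[_]zz_   read _ → write z, move R, go to B
B | zxx_xz[z]z_   read z → write x, move R, go to B
B | zxx_xzx[z]_   read z → write x, move R, go to B
B | zxx_xzxx[_]   read _ → write z, move L, go to C
C | zxx_xzx[x]z   read x → write _, move L, go to B
B | zxx_xz[x]_z   read x → write _, move L, go to D
D | zxx_x[z]__z   read z → write z, move R, go to D
D | zxx_xz[_]_z
No transition is defined for (D, _); M halts in state D.

D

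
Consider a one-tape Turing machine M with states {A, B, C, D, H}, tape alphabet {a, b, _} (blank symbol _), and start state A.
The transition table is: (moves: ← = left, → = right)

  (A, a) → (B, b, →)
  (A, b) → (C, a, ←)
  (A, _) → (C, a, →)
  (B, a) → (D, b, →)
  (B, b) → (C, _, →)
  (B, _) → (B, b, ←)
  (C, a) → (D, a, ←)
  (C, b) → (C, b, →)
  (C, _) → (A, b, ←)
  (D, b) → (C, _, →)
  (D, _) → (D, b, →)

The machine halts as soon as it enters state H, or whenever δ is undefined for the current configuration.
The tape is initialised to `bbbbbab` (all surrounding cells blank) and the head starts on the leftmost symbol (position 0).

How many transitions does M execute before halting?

8

state=A head=0 tape=__[b]bbbbab   (A,b)→(C,a,←)
state=C head=-1 tape=_[_]abbbbab   (C,_)→(A,b,←)
state=A head=-2 tape=[_]babbbbab   (A,_)→(C,a,→)
state=C head=-1 tape=a[b]abbbbab   (C,b)→(C,b,→)
state=C head=0 tape=ab[a]bbbbab   (C,a)→(D,a,←)
state=D head=-1 tape=a[b]abbbbab   (D,b)→(C,_,→)
state=C head=0 tape=a_[a]bbbbab   (C,a)→(D,a,←)
state=D head=-1 tape=a[_]abbbbab   (D,_)→(D,b,→)
state=D head=0 tape=ab[a]bbbbab
M halts after 8 transitions.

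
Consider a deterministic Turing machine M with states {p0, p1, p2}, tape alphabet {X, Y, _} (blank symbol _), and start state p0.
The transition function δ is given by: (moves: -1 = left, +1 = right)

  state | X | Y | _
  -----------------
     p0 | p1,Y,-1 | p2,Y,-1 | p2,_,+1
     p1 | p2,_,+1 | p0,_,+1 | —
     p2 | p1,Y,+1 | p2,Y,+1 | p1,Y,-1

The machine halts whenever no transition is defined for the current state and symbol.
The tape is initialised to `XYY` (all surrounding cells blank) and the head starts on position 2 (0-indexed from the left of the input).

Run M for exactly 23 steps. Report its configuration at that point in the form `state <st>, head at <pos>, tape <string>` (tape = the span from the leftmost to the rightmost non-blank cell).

state p2, head at 1, tape YYY

state=p0 head=2 tape=XY[Y]__   (p0,Y)→(p2,Y,-1)
state=p2 head=1 tape=X[Y]Y__   (p2,Y)→(p2,Y,+1)
state=p2 head=2 tape=XY[Y]__   (p2,Y)→(p2,Y,+1)
state=p2 head=3 tape=XYY[_]_   (p2,_)→(p1,Y,-1)
state=p1 head=2 tape=XY[Y]Y_   (p1,Y)→(p0,_,+1)
state=p0 head=3 tape=XY_[Y]_   (p0,Y)→(p2,Y,-1)
state=p2 head=2 tape=XY[_]Y_   (p2,_)→(p1,Y,-1)
state=p1 head=1 tape=X[Y]YY_   (p1,Y)→(p0,_,+1)
state=p0 head=2 tape=X_[Y]Y_   (p0,Y)→(p2,Y,-1)
state=p2 head=1 tape=X[_]YY_   (p2,_)→(p1,Y,-1)
state=p1 head=0 tape=[X]YYY_   (p1,X)→(p2,_,+1)
state=p2 head=1 tape=_[Y]YY_   (p2,Y)→(p2,Y,+1)
state=p2 head=2 tape=_Y[Y]Y_   (p2,Y)→(p2,Y,+1)
state=p2 head=3 tape=_YY[Y]_   (p2,Y)→(p2,Y,+1)
state=p2 head=4 tape=_YYY[_]   (p2,_)→(p1,Y,-1)
state=p1 head=3 tape=_YY[Y]Y   (p1,Y)→(p0,_,+1)
state=p0 head=4 tape=_YY_[Y]   (p0,Y)→(p2,Y,-1)
state=p2 head=3 tape=_YY[_]Y   (p2,_)→(p1,Y,-1)
state=p1 head=2 tape=_Y[Y]YY   (p1,Y)→(p0,_,+1)
state=p0 head=3 tape=_Y_[Y]Y   (p0,Y)→(p2,Y,-1)
state=p2 head=2 tape=_Y[_]YY   (p2,_)→(p1,Y,-1)
state=p1 head=1 tape=_[Y]YYY   (p1,Y)→(p0,_,+1)
state=p0 head=2 tape=__[Y]YY   (p0,Y)→(p2,Y,-1)
state=p2 head=1 tape=_[_]YYY
After 23 steps: state p2, head at 1, tape YYY.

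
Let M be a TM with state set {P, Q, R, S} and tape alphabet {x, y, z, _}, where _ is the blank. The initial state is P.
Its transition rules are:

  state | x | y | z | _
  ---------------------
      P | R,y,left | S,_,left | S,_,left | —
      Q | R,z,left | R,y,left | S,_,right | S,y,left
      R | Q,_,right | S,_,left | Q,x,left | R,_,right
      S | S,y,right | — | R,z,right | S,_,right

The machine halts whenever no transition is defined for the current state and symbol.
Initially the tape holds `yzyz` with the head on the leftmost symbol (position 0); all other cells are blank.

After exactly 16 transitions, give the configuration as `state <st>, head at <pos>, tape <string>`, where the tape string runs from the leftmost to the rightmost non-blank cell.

state=P head=0 tape=_[y]zyz_   (P,y)→(S,_,left)
state=S head=-1 tape=[_]_zyz_   (S,_)→(S,_,right)
state=S head=0 tape=_[_]zyz_   (S,_)→(S,_,right)
state=S head=1 tape=__[z]yz_   (S,z)→(R,z,right)
state=R head=2 tape=__z[y]z_   (R,y)→(S,_,left)
state=S head=1 tape=__[z]_z_   (S,z)→(R,z,right)
state=R head=2 tape=__z[_]z_   (R,_)→(R,_,right)
state=R head=3 tape=__z_[z]_   (R,z)→(Q,x,left)
state=Q head=2 tape=__z[_]x_   (Q,_)→(S,y,left)
state=S head=1 tape=__[z]yx_   (S,z)→(R,z,right)
state=R head=2 tape=__z[y]x_   (R,y)→(S,_,left)
state=S head=1 tape=__[z]_x_   (S,z)→(R,z,right)
state=R head=2 tape=__z[_]x_   (R,_)→(R,_,right)
state=R head=3 tape=__z_[x]_   (R,x)→(Q,_,right)
state=Q head=4 tape=__z__[_]   (Q,_)→(S,y,left)
state=S head=3 tape=__z_[_]y   (S,_)→(S,_,right)
state=S head=4 tape=__z__[y]
After 16 steps: state S, head at 4, tape z__y.

state S, head at 4, tape z__y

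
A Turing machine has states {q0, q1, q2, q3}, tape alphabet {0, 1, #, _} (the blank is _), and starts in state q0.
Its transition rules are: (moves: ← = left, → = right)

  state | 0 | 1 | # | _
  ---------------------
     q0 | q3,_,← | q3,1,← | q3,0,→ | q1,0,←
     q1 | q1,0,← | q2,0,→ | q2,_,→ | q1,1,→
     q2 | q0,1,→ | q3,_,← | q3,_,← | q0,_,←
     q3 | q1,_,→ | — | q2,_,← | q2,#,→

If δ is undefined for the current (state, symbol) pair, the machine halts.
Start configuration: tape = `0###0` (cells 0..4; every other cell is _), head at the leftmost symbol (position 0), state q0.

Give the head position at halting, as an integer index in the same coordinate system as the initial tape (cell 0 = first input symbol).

3

state=q0 head=0 tape=_[0]###0   (q0,0)→(q3,_,←)
state=q3 head=-1 tape=[_]_###0   (q3,_)→(q2,#,→)
state=q2 head=0 tape=#[_]###0   (q2,_)→(q0,_,←)
state=q0 head=-1 tape=[#]_###0   (q0,#)→(q3,0,→)
state=q3 head=0 tape=0[_]###0   (q3,_)→(q2,#,→)
state=q2 head=1 tape=0#[#]##0   (q2,#)→(q3,_,←)
state=q3 head=0 tape=0[#]_##0   (q3,#)→(q2,_,←)
state=q2 head=-1 tape=[0]__##0   (q2,0)→(q0,1,→)
state=q0 head=0 tape=1[_]_##0   (q0,_)→(q1,0,←)
state=q1 head=-1 tape=[1]0_##0   (q1,1)→(q2,0,→)
state=q2 head=0 tape=0[0]_##0   (q2,0)→(q0,1,→)
state=q0 head=1 tape=01[_]##0   (q0,_)→(q1,0,←)
state=q1 head=0 tape=0[1]0##0   (q1,1)→(q2,0,→)
state=q2 head=1 tape=00[0]##0   (q2,0)→(q0,1,→)
state=q0 head=2 tape=001[#]#0   (q0,#)→(q3,0,→)
state=q3 head=3 tape=0010[#]0   (q3,#)→(q2,_,←)
state=q2 head=2 tape=001[0]_0   (q2,0)→(q0,1,→)
state=q0 head=3 tape=0011[_]0   (q0,_)→(q1,0,←)
state=q1 head=2 tape=001[1]00   (q1,1)→(q2,0,→)
state=q2 head=3 tape=0010[0]0   (q2,0)→(q0,1,→)
state=q0 head=4 tape=00101[0]   (q0,0)→(q3,_,←)
state=q3 head=3 tape=0010[1]_
At halt the head is at cell 3.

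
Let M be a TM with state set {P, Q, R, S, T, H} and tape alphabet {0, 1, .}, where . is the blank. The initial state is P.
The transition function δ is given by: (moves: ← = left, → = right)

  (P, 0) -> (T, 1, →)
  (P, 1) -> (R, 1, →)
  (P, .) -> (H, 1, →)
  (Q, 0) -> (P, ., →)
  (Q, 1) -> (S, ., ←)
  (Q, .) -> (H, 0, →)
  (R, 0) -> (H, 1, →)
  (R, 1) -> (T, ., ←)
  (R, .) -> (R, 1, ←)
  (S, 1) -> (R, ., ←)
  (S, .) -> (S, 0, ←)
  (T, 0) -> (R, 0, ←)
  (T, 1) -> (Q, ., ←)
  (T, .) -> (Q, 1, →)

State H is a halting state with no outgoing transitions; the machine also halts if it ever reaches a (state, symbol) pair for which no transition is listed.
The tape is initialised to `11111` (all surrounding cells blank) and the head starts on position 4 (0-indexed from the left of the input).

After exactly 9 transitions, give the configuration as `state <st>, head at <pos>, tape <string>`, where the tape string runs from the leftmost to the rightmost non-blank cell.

state H, head at 1, tape 10....1

state=P head=4 tape=.1111[1].   (P,1)→(R,1,→)
state=R head=5 tape=.11111[.]   (R,.)→(R,1,←)
state=R head=4 tape=.1111[1]1   (R,1)→(T,.,←)
state=T head=3 tape=.111[1].1   (T,1)→(Q,.,←)
state=Q head=2 tape=.11[1]..1   (Q,1)→(S,.,←)
state=S head=1 tape=.1[1]...1   (S,1)→(R,.,←)
state=R head=0 tape=.[1]....1   (R,1)→(T,.,←)
state=T head=-1 tape=[.].....1   (T,.)→(Q,1,→)
state=Q head=0 tape=1[.]....1   (Q,.)→(H,0,→)
state=H head=1 tape=10[.]...1
After 9 steps: state H, head at 1, tape 10....1.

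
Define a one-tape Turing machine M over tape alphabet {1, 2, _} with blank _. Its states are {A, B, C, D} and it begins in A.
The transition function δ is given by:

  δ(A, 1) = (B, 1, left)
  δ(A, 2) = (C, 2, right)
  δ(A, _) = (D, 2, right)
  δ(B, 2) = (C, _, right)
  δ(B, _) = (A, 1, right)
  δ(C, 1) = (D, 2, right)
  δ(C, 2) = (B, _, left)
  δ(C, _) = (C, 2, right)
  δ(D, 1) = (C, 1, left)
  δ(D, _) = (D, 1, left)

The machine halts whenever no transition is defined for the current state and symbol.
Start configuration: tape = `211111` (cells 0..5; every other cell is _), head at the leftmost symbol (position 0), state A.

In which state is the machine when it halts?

state=A head=0 tape=[2]11111_   (A,2)→(C,2,right)
state=C head=1 tape=2[1]1111_   (C,1)→(D,2,right)
state=D head=2 tape=22[1]111_   (D,1)→(C,1,left)
state=C head=1 tape=2[2]1111_   (C,2)→(B,_,left)
state=B head=0 tape=[2]_1111_   (B,2)→(C,_,right)
state=C head=1 tape=_[_]1111_   (C,_)→(C,2,right)
state=C head=2 tape=_2[1]111_   (C,1)→(D,2,right)
state=D head=3 tape=_22[1]11_   (D,1)→(C,1,left)
state=C head=2 tape=_2[2]111_   (C,2)→(B,_,left)
state=B head=1 tape=_[2]_111_   (B,2)→(C,_,right)
state=C head=2 tape=__[_]111_   (C,_)→(C,2,right)
state=C head=3 tape=__2[1]11_   (C,1)→(D,2,right)
state=D head=4 tape=__22[1]1_   (D,1)→(C,1,left)
state=C head=3 tape=__2[2]11_   (C,2)→(B,_,left)
state=B head=2 tape=__[2]_11_   (B,2)→(C,_,right)
state=C head=3 tape=___[_]11_   (C,_)→(C,2,right)
state=C head=4 tape=___2[1]1_   (C,1)→(D,2,right)
state=D head=5 tape=___22[1]_   (D,1)→(C,1,left)
state=C head=4 tape=___2[2]1_   (C,2)→(B,_,left)
state=B head=3 tape=___[2]_1_   (B,2)→(C,_,right)
state=C head=4 tape=____[_]1_   (C,_)→(C,2,right)
state=C head=5 tape=____2[1]_   (C,1)→(D,2,right)
state=D head=6 tape=____22[_]   (D,_)→(D,1,left)
state=D head=5 tape=____2[2]1
No transition is defined for (D, 2); M halts in state D.

D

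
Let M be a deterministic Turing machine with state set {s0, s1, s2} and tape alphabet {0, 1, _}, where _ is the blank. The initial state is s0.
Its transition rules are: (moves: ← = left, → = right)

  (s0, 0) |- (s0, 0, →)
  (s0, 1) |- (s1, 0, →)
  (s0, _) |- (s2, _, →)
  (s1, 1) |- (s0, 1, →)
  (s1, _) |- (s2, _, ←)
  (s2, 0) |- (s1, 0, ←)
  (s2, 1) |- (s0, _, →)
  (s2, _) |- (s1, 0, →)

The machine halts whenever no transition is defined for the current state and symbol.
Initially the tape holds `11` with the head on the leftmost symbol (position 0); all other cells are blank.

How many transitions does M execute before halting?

s0 | [1]1___   read 1 → write 0, move →, go to s1
s1 | 0[1]___   read 1 → write 1, move →, go to s0
s0 | 01[_]__   read _ → write _, move →, go to s2
s2 | 01_[_]_   read _ → write 0, move →, go to s1
s1 | 01_0[_]   read _ → write _, move ←, go to s2
s2 | 01_[0]_   read 0 → write 0, move ←, go to s1
s1 | 01[_]0_   read _ → write _, move ←, go to s2
s2 | 0[1]_0_   read 1 → write _, move →, go to s0
s0 | 0_[_]0_   read _ → write _, move →, go to s2
s2 | 0__[0]_   read 0 → write 0, move ←, go to s1
s1 | 0_[_]0_   read _ → write _, move ←, go to s2
s2 | 0[_]_0_   read _ → write 0, move →, go to s1
s1 | 00[_]0_   read _ → write _, move ←, go to s2
s2 | 0[0]_0_   read 0 → write 0, move ←, go to s1
s1 | [0]0_0_
M halts after 14 transitions.

14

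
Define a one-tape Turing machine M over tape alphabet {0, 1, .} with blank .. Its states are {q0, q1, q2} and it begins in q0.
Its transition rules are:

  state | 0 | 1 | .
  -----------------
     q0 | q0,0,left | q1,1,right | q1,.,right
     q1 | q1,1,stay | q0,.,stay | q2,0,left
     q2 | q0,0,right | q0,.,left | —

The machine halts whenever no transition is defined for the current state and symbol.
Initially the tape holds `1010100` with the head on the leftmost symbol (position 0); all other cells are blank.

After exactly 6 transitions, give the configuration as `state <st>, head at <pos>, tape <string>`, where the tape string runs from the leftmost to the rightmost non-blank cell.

state q1, head at 3, tape 1..0100

q0 | [1]010100   read 1 → write 1, move right, go to q1
q1 | 1[0]10100   read 0 → write 1, move stay, go to q1
q1 | 1[1]10100   read 1 → write ., move stay, go to q0
q0 | 1[.]10100   read . → write ., move right, go to q1
q1 | 1.[1]0100   read 1 → write ., move stay, go to q0
q0 | 1.[.]0100   read . → write ., move right, go to q1
q1 | 1..[0]100
After 6 steps: state q1, head at 3, tape 1..0100.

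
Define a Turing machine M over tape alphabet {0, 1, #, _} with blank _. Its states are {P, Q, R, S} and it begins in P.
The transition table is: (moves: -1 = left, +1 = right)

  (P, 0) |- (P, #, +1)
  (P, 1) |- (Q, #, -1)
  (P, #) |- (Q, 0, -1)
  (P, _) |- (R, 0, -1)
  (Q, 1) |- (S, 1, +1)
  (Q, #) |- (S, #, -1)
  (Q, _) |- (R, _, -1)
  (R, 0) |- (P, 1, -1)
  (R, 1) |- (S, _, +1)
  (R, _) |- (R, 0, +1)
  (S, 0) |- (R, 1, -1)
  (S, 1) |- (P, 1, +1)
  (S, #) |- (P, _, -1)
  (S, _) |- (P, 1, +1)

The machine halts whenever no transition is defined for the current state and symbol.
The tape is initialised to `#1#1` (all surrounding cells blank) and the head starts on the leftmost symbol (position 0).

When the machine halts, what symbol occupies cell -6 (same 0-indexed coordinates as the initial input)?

P | ______[#]1#1   read # → write 0, move -1, go to Q
Q | _____[_]01#1   read _ → write _, move -1, go to R
R | ____[_]_01#1   read _ → write 0, move +1, go to R
R | ____0[_]01#1   read _ → write 0, move +1, go to R
R | ____00[0]1#1   read 0 → write 1, move -1, go to P
P | ____0[0]11#1   read 0 → write #, move +1, go to P
P | ____0#[1]1#1   read 1 → write #, move -1, go to Q
Q | ____0[#]#1#1   read # → write #, move -1, go to S
S | ____[0]##1#1   read 0 → write 1, move -1, go to R
R | ___[_]1##1#1   read _ → write 0, move +1, go to R
R | ___0[1]##1#1   read 1 → write _, move +1, go to S
S | ___0_[#]#1#1   read # → write _, move -1, go to P
P | ___0[_]_#1#1   read _ → write 0, move -1, go to R
R | ___[0]0_#1#1   read 0 → write 1, move -1, go to P
P | __[_]10_#1#1   read _ → write 0, move -1, go to R
R | _[_]010_#1#1   read _ → write 0, move +1, go to R
R | _0[0]10_#1#1   read 0 → write 1, move -1, go to P
P | _[0]110_#1#1   read 0 → write #, move +1, go to P
P | _#[1]10_#1#1   read 1 → write #, move -1, go to Q
Q | _[#]#10_#1#1   read # → write #, move -1, go to S
S | [_]##10_#1#1   read _ → write 1, move +1, go to P
P | 1[#]#10_#1#1   read # → write 0, move -1, go to Q
Q | [1]0#10_#1#1   read 1 → write 1, move +1, go to S
S | 1[0]#10_#1#1   read 0 → write 1, move -1, go to R
R | [1]1#10_#1#1   read 1 → write _, move +1, go to S
S | _[1]#10_#1#1   read 1 → write 1, move +1, go to P
P | _1[#]10_#1#1   read # → write 0, move -1, go to Q
Q | _[1]010_#1#1   read 1 → write 1, move +1, go to S
S | _1[0]10_#1#1   read 0 → write 1, move -1, go to R
R | _[1]110_#1#1   read 1 → write _, move +1, go to S
S | __[1]10_#1#1   read 1 → write 1, move +1, go to P
P | __1[1]0_#1#1   read 1 → write #, move -1, go to Q
Q | __[1]#0_#1#1   read 1 → write 1, move +1, go to S
S | __1[#]0_#1#1   read # → write _, move -1, go to P
P | __[1]_0_#1#1   read 1 → write #, move -1, go to Q
Q | _[_]#_0_#1#1   read _ → write _, move -1, go to R
R | [_]_#_0_#1#1   read _ → write 0, move +1, go to R
R | 0[_]#_0_#1#1   read _ → write 0, move +1, go to R
R | 00[#]_0_#1#1
Cell -6 holds 0 when M halts.

0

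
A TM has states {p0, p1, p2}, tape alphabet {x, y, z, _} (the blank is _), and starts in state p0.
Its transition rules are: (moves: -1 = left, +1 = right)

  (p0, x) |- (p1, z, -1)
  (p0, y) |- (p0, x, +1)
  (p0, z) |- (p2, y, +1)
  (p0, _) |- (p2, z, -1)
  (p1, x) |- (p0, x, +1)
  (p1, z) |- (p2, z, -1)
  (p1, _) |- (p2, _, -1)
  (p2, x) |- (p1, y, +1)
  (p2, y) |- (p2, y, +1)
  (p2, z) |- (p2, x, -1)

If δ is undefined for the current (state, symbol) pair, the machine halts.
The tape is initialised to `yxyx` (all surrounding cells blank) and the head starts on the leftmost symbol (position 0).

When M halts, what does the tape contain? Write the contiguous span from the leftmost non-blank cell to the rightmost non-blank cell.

xyyy

state=p0 head=0 tape=[y]xyx_   (p0,y)→(p0,x,+1)
state=p0 head=1 tape=x[x]yx_   (p0,x)→(p1,z,-1)
state=p1 head=0 tape=[x]zyx_   (p1,x)→(p0,x,+1)
state=p0 head=1 tape=x[z]yx_   (p0,z)→(p2,y,+1)
state=p2 head=2 tape=xy[y]x_   (p2,y)→(p2,y,+1)
state=p2 head=3 tape=xyy[x]_   (p2,x)→(p1,y,+1)
state=p1 head=4 tape=xyyy[_]   (p1,_)→(p2,_,-1)
state=p2 head=3 tape=xyy[y]_   (p2,y)→(p2,y,+1)
state=p2 head=4 tape=xyyy[_]
The non-blank tape span at halt is xyyy.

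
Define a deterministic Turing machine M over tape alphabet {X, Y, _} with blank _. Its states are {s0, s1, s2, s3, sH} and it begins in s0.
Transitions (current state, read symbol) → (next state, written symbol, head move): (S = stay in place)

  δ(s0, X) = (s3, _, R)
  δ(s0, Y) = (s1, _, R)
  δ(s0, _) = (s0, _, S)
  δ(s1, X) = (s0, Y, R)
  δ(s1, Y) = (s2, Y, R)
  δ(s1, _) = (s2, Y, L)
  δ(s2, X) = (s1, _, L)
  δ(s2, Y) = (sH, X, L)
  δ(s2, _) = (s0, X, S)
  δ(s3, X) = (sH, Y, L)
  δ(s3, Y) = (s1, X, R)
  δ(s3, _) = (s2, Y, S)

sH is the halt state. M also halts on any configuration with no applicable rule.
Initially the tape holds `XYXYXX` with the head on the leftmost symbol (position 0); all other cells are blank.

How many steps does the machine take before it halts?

8

s0 | [X]YXYXX_   read X → write _, move R, go to s3
s3 | _[Y]XYXX_   read Y → write X, move R, go to s1
s1 | _X[X]YXX_   read X → write Y, move R, go to s0
s0 | _XY[Y]XX_   read Y → write _, move R, go to s1
s1 | _XY_[X]X_   read X → write Y, move R, go to s0
s0 | _XY_Y[X]_   read X → write _, move R, go to s3
s3 | _XY_Y_[_]   read _ → write Y, move S, go to s2
s2 | _XY_Y_[Y]   read Y → write X, move L, go to sH
sH | _XY_Y[_]X
M halts after 8 transitions.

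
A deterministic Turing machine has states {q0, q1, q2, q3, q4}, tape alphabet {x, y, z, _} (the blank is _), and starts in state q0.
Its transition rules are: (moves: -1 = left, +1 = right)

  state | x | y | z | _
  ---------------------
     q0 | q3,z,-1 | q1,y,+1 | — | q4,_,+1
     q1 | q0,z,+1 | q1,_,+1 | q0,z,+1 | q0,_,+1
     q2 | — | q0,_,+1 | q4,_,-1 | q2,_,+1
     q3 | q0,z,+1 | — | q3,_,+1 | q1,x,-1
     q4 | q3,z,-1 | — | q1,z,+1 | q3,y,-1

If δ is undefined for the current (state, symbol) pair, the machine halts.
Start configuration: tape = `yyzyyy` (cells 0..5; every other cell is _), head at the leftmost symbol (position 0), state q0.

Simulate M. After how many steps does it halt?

state=q0 head=0 tape=[y]yzyyy___   (q0,y)→(q1,y,+1)
state=q1 head=1 tape=y[y]zyyy___   (q1,y)→(q1,_,+1)
state=q1 head=2 tape=y_[z]yyy___   (q1,z)→(q0,z,+1)
state=q0 head=3 tape=y_z[y]yy___   (q0,y)→(q1,y,+1)
state=q1 head=4 tape=y_zy[y]y___   (q1,y)→(q1,_,+1)
state=q1 head=5 tape=y_zy_[y]___   (q1,y)→(q1,_,+1)
state=q1 head=6 tape=y_zy__[_]__   (q1,_)→(q0,_,+1)
state=q0 head=7 tape=y_zy___[_]_   (q0,_)→(q4,_,+1)
state=q4 head=8 tape=y_zy____[_]   (q4,_)→(q3,y,-1)
state=q3 head=7 tape=y_zy___[_]y   (q3,_)→(q1,x,-1)
state=q1 head=6 tape=y_zy__[_]xy   (q1,_)→(q0,_,+1)
state=q0 head=7 tape=y_zy___[x]y   (q0,x)→(q3,z,-1)
state=q3 head=6 tape=y_zy__[_]zy   (q3,_)→(q1,x,-1)
state=q1 head=5 tape=y_zy_[_]xzy   (q1,_)→(q0,_,+1)
state=q0 head=6 tape=y_zy__[x]zy   (q0,x)→(q3,z,-1)
state=q3 head=5 tape=y_zy_[_]zzy   (q3,_)→(q1,x,-1)
state=q1 head=4 tape=y_zy[_]xzzy   (q1,_)→(q0,_,+1)
state=q0 head=5 tape=y_zy_[x]zzy   (q0,x)→(q3,z,-1)
state=q3 head=4 tape=y_zy[_]zzzy   (q3,_)→(q1,x,-1)
state=q1 head=3 tape=y_z[y]xzzzy   (q1,y)→(q1,_,+1)
state=q1 head=4 tape=y_z_[x]zzzy   (q1,x)→(q0,z,+1)
state=q0 head=5 tape=y_z_z[z]zzy
M halts after 21 transitions.

21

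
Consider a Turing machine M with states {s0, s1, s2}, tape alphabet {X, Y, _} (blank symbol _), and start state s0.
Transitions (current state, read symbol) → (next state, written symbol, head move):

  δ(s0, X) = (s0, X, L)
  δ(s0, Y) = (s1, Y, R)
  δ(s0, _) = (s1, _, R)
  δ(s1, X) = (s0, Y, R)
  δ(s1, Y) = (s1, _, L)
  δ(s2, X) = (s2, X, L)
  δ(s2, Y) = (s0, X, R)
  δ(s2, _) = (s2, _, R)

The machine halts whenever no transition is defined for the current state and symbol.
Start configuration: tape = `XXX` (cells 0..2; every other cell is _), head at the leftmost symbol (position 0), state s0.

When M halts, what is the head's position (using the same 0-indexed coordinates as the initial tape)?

4

state=s0 head=0 tape=_[X]XX__   (s0,X)→(s0,X,L)
state=s0 head=-1 tape=[_]XXX__   (s0,_)→(s1,_,R)
state=s1 head=0 tape=_[X]XX__   (s1,X)→(s0,Y,R)
state=s0 head=1 tape=_Y[X]X__   (s0,X)→(s0,X,L)
state=s0 head=0 tape=_[Y]XX__   (s0,Y)→(s1,Y,R)
state=s1 head=1 tape=_Y[X]X__   (s1,X)→(s0,Y,R)
state=s0 head=2 tape=_YY[X]__   (s0,X)→(s0,X,L)
state=s0 head=1 tape=_Y[Y]X__   (s0,Y)→(s1,Y,R)
state=s1 head=2 tape=_YY[X]__   (s1,X)→(s0,Y,R)
state=s0 head=3 tape=_YYY[_]_   (s0,_)→(s1,_,R)
state=s1 head=4 tape=_YYY_[_]
At halt the head is at cell 4.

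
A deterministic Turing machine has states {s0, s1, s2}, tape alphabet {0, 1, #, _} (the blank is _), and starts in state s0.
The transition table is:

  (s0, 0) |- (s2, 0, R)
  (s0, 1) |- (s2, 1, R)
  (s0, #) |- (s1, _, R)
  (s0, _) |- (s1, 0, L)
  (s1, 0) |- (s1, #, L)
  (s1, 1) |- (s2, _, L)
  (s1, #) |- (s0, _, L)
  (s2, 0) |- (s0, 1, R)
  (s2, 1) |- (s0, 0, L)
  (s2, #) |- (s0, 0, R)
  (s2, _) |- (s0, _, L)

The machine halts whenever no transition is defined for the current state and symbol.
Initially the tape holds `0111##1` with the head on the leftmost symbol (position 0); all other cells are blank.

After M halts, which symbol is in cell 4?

s0 | ___[0]111##1   read 0 → write 0, move R, go to s2
s2 | ___0[1]11##1   read 1 → write 0, move L, go to s0
s0 | ___[0]011##1   read 0 → write 0, move R, go to s2
s2 | ___0[0]11##1   read 0 → write 1, move R, go to s0
s0 | ___01[1]1##1   read 1 → write 1, move R, go to s2
s2 | ___011[1]##1   read 1 → write 0, move L, go to s0
s0 | ___01[1]0##1   read 1 → write 1, move R, go to s2
s2 | ___011[0]##1   read 0 → write 1, move R, go to s0
s0 | ___0111[#]#1   read # → write _, move R, go to s1
s1 | ___0111_[#]1   read # → write _, move L, go to s0
s0 | ___0111[_]_1   read _ → write 0, move L, go to s1
s1 | ___011[1]0_1   read 1 → write _, move L, go to s2
s2 | ___01[1]_0_1   read 1 → write 0, move L, go to s0
s0 | ___0[1]0_0_1   read 1 → write 1, move R, go to s2
s2 | ___01[0]_0_1   read 0 → write 1, move R, go to s0
s0 | ___011[_]0_1   read _ → write 0, move L, go to s1
s1 | ___01[1]00_1   read 1 → write _, move L, go to s2
s2 | ___0[1]_00_1   read 1 → write 0, move L, go to s0
s0 | ___[0]0_00_1   read 0 → write 0, move R, go to s2
s2 | ___0[0]_00_1   read 0 → write 1, move R, go to s0
s0 | ___01[_]00_1   read _ → write 0, move L, go to s1
s1 | ___0[1]000_1   read 1 → write _, move L, go to s2
s2 | ___[0]_000_1   read 0 → write 1, move R, go to s0
s0 | ___1[_]000_1   read _ → write 0, move L, go to s1
s1 | ___[1]0000_1   read 1 → write _, move L, go to s2
s2 | __[_]_0000_1   read _ → write _, move L, go to s0
s0 | _[_]__0000_1   read _ → write 0, move L, go to s1
s1 | [_]0__0000_1
Cell 4 holds 0 when M halts.

0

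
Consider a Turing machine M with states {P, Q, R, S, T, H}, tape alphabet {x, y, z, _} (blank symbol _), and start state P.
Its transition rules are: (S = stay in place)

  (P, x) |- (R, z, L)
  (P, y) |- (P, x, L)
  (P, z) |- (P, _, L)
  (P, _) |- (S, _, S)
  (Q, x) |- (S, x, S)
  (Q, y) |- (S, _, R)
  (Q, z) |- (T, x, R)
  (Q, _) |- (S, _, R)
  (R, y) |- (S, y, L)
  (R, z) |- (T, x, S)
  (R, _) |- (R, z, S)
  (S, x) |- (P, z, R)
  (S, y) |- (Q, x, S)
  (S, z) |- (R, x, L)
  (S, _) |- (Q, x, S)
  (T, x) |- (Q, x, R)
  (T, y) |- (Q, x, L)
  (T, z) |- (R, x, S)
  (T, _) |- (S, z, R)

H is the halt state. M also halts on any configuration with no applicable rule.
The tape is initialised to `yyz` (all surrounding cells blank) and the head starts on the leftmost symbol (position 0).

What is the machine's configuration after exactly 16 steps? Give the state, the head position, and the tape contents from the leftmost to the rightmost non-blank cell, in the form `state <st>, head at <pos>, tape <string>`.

state T, head at 2, tape xxxz

state=P head=0 tape=_[y]yz   (P,y)→(P,x,L)
state=P head=-1 tape=[_]xyz   (P,_)→(S,_,S)
state=S head=-1 tape=[_]xyz   (S,_)→(Q,x,S)
state=Q head=-1 tape=[x]xyz   (Q,x)→(S,x,S)
state=S head=-1 tape=[x]xyz   (S,x)→(P,z,R)
state=P head=0 tape=z[x]yz   (P,x)→(R,z,L)
state=R head=-1 tape=[z]zyz   (R,z)→(T,x,S)
state=T head=-1 tape=[x]zyz   (T,x)→(Q,x,R)
state=Q head=0 tape=x[z]yz   (Q,z)→(T,x,R)
state=T head=1 tape=xx[y]z   (T,y)→(Q,x,L)
state=Q head=0 tape=x[x]xz   (Q,x)→(S,x,S)
state=S head=0 tape=x[x]xz   (S,x)→(P,z,R)
state=P head=1 tape=xz[x]z   (P,x)→(R,z,L)
state=R head=0 tape=x[z]zz   (R,z)→(T,x,S)
state=T head=0 tape=x[x]zz   (T,x)→(Q,x,R)
state=Q head=1 tape=xx[z]z   (Q,z)→(T,x,R)
state=T head=2 tape=xxx[z]
After 16 steps: state T, head at 2, tape xxxz.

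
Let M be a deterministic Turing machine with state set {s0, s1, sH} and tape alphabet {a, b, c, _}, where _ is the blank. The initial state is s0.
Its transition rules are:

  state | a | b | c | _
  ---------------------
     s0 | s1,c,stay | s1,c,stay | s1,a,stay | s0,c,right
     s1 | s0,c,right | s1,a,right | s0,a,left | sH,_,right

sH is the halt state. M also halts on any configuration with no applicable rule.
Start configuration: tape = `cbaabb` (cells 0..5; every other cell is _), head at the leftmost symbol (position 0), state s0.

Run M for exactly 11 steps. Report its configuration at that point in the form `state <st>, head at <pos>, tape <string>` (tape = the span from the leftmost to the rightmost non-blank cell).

state s1, head at 1, tape ccaabb

s0 | [c]baabb   read c → write a, move stay, go to s1
s1 | [a]baabb   read a → write c, move right, go to s0
s0 | c[b]aabb   read b → write c, move stay, go to s1
s1 | c[c]aabb   read c → write a, move left, go to s0
s0 | [c]aaabb   read c → write a, move stay, go to s1
s1 | [a]aaabb   read a → write c, move right, go to s0
s0 | c[a]aabb   read a → write c, move stay, go to s1
s1 | c[c]aabb   read c → write a, move left, go to s0
s0 | [c]aaabb   read c → write a, move stay, go to s1
s1 | [a]aaabb   read a → write c, move right, go to s0
s0 | c[a]aabb   read a → write c, move stay, go to s1
s1 | c[c]aabb
After 11 steps: state s1, head at 1, tape ccaabb.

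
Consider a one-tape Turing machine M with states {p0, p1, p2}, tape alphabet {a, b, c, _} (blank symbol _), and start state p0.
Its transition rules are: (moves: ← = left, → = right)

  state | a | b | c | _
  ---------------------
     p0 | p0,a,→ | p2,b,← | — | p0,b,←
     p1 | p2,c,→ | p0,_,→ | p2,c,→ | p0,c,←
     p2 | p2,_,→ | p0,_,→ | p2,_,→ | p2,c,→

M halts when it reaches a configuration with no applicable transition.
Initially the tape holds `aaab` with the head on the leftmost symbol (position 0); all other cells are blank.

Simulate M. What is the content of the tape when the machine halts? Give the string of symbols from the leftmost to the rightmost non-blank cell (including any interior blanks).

state=p0 head=0 tape=[a]aab__   (p0,a)→(p0,a,→)
state=p0 head=1 tape=a[a]ab__   (p0,a)→(p0,a,→)
state=p0 head=2 tape=aa[a]b__   (p0,a)→(p0,a,→)
state=p0 head=3 tape=aaa[b]__   (p0,b)→(p2,b,←)
state=p2 head=2 tape=aa[a]b__   (p2,a)→(p2,_,→)
state=p2 head=3 tape=aa_[b]__   (p2,b)→(p0,_,→)
state=p0 head=4 tape=aa__[_]_   (p0,_)→(p0,b,←)
state=p0 head=3 tape=aa_[_]b_   (p0,_)→(p0,b,←)
state=p0 head=2 tape=aa[_]bb_   (p0,_)→(p0,b,←)
state=p0 head=1 tape=a[a]bbb_   (p0,a)→(p0,a,→)
state=p0 head=2 tape=aa[b]bb_   (p0,b)→(p2,b,←)
state=p2 head=1 tape=a[a]bbb_   (p2,a)→(p2,_,→)
state=p2 head=2 tape=a_[b]bb_   (p2,b)→(p0,_,→)
state=p0 head=3 tape=a__[b]b_   (p0,b)→(p2,b,←)
state=p2 head=2 tape=a_[_]bb_   (p2,_)→(p2,c,→)
state=p2 head=3 tape=a_c[b]b_   (p2,b)→(p0,_,→)
state=p0 head=4 tape=a_c_[b]_   (p0,b)→(p2,b,←)
state=p2 head=3 tape=a_c[_]b_   (p2,_)→(p2,c,→)
state=p2 head=4 tape=a_cc[b]_   (p2,b)→(p0,_,→)
state=p0 head=5 tape=a_cc_[_]   (p0,_)→(p0,b,←)
state=p0 head=4 tape=a_cc[_]b   (p0,_)→(p0,b,←)
state=p0 head=3 tape=a_c[c]bb
The non-blank tape span at halt is a_ccbb.

a_ccbb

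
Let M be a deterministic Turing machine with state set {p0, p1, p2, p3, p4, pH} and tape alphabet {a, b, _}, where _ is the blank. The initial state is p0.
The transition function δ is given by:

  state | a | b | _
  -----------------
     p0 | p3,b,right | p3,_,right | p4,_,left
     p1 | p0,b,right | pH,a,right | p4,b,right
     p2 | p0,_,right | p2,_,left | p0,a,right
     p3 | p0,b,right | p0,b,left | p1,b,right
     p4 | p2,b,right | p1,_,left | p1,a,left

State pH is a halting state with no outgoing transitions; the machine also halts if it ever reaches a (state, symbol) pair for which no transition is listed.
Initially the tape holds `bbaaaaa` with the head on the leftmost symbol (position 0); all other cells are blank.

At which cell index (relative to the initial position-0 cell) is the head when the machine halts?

6

p0 | __[b]baaaaa_   read b → write _, move right, go to p3
p3 | ___[b]aaaaa_   read b → write b, move left, go to p0
p0 | __[_]baaaaa_   read _ → write _, move left, go to p4
p4 | _[_]_baaaaa_   read _ → write a, move left, go to p1
p1 | [_]a_baaaaa_   read _ → write b, move right, go to p4
p4 | b[a]_baaaaa_   read a → write b, move right, go to p2
p2 | bb[_]baaaaa_   read _ → write a, move right, go to p0
p0 | bba[b]aaaaa_   read b → write _, move right, go to p3
p3 | bba_[a]aaaa_   read a → write b, move right, go to p0
p0 | bba_b[a]aaa_   read a → write b, move right, go to p3
p3 | bba_bb[a]aa_   read a → write b, move right, go to p0
p0 | bba_bbb[a]a_   read a → write b, move right, go to p3
p3 | bba_bbbb[a]_   read a → write b, move right, go to p0
p0 | bba_bbbbb[_]   read _ → write _, move left, go to p4
p4 | bba_bbbb[b]_   read b → write _, move left, go to p1
p1 | bba_bbb[b]__   read b → write a, move right, go to pH
pH | bba_bbba[_]_
At halt the head is at cell 6.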